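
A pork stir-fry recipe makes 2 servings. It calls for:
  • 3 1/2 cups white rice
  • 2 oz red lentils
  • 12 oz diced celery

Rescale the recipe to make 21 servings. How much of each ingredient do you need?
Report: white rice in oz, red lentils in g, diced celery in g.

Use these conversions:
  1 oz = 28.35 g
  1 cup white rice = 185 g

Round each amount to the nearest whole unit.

Scaling factor: 21/2 = 10.5.
white rice: 3.5 cup × 21/2 × 185 g/cup ÷ 28.35 g/oz ≈ 240 oz
red lentils: 2 oz × 21/2 × 28.35 g/oz ≈ 595 g
diced celery: 12 oz × 21/2 × 28.35 g/oz ≈ 3572 g

white rice: 240 oz; red lentils: 595 g; diced celery: 3572 g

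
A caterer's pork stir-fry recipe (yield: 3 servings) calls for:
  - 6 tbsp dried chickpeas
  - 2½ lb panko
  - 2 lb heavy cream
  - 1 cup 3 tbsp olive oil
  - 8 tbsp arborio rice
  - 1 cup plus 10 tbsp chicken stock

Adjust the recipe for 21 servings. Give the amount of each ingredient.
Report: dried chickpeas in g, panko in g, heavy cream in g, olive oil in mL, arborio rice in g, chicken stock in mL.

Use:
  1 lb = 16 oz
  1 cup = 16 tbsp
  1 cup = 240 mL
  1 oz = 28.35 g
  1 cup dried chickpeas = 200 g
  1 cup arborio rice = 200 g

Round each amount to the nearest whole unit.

dried chickpeas: 525 g; panko: 7938 g; heavy cream: 6350 g; olive oil: 1995 mL; arborio rice: 700 g; chicken stock: 2730 mL

Scaling factor: 21/3 = 7.
dried chickpeas: 6 tbsp × 7 ÷ 16 tbsp/cup × 200 g/cup = 525 g
panko: 2.5 lb × 7 × 16 oz/lb × 28.35 g/oz = 7938 g
heavy cream: 2 lb × 7 × 16 oz/lb × 28.35 g/oz ≈ 6350 g
olive oil: (1 cup + 3 tbsp = 1.1875 cup) × 7 × 240 mL/cup = 1995 mL
arborio rice: 8 tbsp × 7 ÷ 16 tbsp/cup × 200 g/cup = 700 g
chicken stock: (1 cup + 10 tbsp = 1.625 cup) × 7 × 240 mL/cup = 2730 mL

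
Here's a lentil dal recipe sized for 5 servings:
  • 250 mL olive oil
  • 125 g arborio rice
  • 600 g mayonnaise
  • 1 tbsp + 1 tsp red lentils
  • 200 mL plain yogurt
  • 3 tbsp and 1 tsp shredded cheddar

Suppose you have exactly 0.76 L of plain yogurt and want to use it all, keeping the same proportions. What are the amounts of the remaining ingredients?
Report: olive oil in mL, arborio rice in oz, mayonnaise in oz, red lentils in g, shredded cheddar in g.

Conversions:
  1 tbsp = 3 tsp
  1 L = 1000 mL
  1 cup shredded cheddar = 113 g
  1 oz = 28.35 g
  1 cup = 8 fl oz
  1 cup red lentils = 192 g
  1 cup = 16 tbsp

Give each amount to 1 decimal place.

The original recipe has 0.2 L of plain yogurt, so the scaling factor is 0.76 ÷ 0.2 = 19/5 = 3.8.
olive oil: 250 mL × 19/5 = 950.0 mL
arborio rice: 125 g × 19/5 ÷ 28.35 g/oz ≈ 16.8 oz
mayonnaise: 600 g × 19/5 ÷ 28.35 g/oz ≈ 80.4 oz
red lentils: (1 tbsp + 1 tsp = 4/3 tbsp) × 19/5 ÷ 16 tbsp/cup × 192 g/cup = 60.8 g
shredded cheddar: (3 tbsp + 1 tsp = 10/3 tbsp) × 19/5 ÷ 16 tbsp/cup × 113 g/cup ≈ 89.5 g

olive oil: 950.0 mL; arborio rice: 16.8 oz; mayonnaise: 80.4 oz; red lentils: 60.8 g; shredded cheddar: 89.5 g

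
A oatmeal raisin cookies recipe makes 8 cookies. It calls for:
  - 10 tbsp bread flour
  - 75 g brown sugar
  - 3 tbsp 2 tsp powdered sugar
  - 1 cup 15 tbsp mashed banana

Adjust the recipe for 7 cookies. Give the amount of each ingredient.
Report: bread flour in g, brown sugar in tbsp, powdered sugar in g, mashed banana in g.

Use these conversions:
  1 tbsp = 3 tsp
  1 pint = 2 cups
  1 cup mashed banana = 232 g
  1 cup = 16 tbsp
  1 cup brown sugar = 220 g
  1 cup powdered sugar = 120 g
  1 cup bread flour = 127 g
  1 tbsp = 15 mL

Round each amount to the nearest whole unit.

bread flour: 69 g; brown sugar: 5 tbsp; powdered sugar: 24 g; mashed banana: 393 g

Scaling factor: 7/8 = 0.875.
bread flour: 10 tbsp × 7/8 ÷ 16 tbsp/cup × 127 g/cup ≈ 69 g
brown sugar: 75 g × 7/8 ÷ 220 g/cup × 16 tbsp/cup ≈ 5 tbsp
powdered sugar: (3 tbsp + 2 tsp = 11/3 tbsp) × 7/8 ÷ 16 tbsp/cup × 120 g/cup ≈ 24 g
mashed banana: (1 cup + 15 tbsp = 1.9375 cup) × 7/8 × 232 g/cup ≈ 393 g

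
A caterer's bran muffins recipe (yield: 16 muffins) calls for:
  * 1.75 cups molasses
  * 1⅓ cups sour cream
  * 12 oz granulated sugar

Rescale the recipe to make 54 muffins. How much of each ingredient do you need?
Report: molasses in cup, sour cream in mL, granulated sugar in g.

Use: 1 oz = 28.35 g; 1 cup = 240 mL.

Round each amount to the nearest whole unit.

molasses: 6 cup; sour cream: 1080 mL; granulated sugar: 1148 g

Scaling factor: 54/16 = 27/8 = 3.375.
molasses: 1.75 cup × 27/8 ≈ 6 cup
sour cream: 4/3 cup × 27/8 × 240 mL/cup = 1080 mL
granulated sugar: 12 oz × 27/8 × 28.35 g/oz ≈ 1148 g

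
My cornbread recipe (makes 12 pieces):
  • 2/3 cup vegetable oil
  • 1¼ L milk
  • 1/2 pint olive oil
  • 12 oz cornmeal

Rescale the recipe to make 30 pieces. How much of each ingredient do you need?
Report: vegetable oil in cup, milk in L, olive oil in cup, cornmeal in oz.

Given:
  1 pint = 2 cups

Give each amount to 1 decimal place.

vegetable oil: 1.7 cup; milk: 3.1 L; olive oil: 2.5 cup; cornmeal: 30.0 oz

Scaling factor: 30/12 = 5/2 = 2.5.
vegetable oil: 2/3 cup × 5/2 ≈ 1.7 cup
milk: 1.25 L × 5/2 ≈ 3.1 L
olive oil: 0.5 pint × 5/2 × 2 cup/pint = 2.5 cup
cornmeal: 12 oz × 5/2 = 30.0 oz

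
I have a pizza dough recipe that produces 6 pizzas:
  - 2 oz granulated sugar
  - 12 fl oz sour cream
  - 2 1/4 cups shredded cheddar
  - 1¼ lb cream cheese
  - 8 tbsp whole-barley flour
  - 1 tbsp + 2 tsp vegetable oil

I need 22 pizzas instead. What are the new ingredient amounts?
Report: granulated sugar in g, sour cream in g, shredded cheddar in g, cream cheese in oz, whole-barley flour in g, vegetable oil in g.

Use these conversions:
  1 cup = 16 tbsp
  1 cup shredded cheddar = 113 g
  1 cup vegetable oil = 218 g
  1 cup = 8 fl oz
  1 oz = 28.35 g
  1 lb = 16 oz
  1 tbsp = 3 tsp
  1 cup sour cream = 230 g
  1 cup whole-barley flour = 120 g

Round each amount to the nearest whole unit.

granulated sugar: 208 g; sour cream: 1265 g; shredded cheddar: 932 g; cream cheese: 73 oz; whole-barley flour: 220 g; vegetable oil: 83 g

Scaling factor: 22/6 = 11/3.
granulated sugar: 2 oz × 11/3 × 28.35 g/oz ≈ 208 g
sour cream: 12 fl oz × 11/3 ÷ 8 fl oz/cup × 230 g/cup = 1265 g
shredded cheddar: 2.25 cup × 11/3 × 113 g/cup ≈ 932 g
cream cheese: 1.25 lb × 11/3 × 16 oz/lb ≈ 73 oz
whole-barley flour: 8 tbsp × 11/3 ÷ 16 tbsp/cup × 120 g/cup = 220 g
vegetable oil: (1 tbsp + 2 tsp = 5/3 tbsp) × 11/3 ÷ 16 tbsp/cup × 218 g/cup ≈ 83 g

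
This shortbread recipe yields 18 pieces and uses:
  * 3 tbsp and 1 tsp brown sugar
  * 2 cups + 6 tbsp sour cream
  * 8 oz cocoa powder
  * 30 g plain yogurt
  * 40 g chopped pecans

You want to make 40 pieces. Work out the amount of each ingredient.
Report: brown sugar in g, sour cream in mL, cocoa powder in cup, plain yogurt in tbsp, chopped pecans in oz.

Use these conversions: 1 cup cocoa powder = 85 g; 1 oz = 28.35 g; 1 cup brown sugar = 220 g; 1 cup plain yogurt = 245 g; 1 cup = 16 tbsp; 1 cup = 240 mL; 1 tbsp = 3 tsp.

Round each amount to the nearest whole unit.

Scaling factor: 40/18 = 20/9.
brown sugar: (3 tbsp + 1 tsp = 10/3 tbsp) × 20/9 ÷ 16 tbsp/cup × 220 g/cup ≈ 102 g
sour cream: (2 cup + 6 tbsp = 2.375 cup) × 20/9 × 240 mL/cup ≈ 1267 mL
cocoa powder: 8 oz × 20/9 × 28.35 g/oz ÷ 85 g/cup ≈ 6 cup
plain yogurt: 30 g × 20/9 ÷ 245 g/cup × 16 tbsp/cup ≈ 4 tbsp
chopped pecans: 40 g × 20/9 ÷ 28.35 g/oz ≈ 3 oz

brown sugar: 102 g; sour cream: 1267 mL; cocoa powder: 6 cup; plain yogurt: 4 tbsp; chopped pecans: 3 oz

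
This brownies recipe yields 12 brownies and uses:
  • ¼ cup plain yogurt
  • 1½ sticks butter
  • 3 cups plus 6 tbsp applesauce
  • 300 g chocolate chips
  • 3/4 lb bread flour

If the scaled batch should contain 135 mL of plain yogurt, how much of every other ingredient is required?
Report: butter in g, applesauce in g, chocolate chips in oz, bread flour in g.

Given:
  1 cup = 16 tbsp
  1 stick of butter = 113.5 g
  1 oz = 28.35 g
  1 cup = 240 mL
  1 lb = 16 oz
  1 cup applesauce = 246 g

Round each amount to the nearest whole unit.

The original recipe has 60 mL of plain yogurt, so the scaling factor is 135 ÷ 60 = 9/4 = 2.25.
butter: 1.5 stick × 9/4 × 113.5 g/stick ≈ 383 g
applesauce: (3 cup + 6 tbsp = 3.375 cup) × 9/4 × 246 g/cup ≈ 1868 g
chocolate chips: 300 g × 9/4 ÷ 28.35 g/oz ≈ 24 oz
bread flour: 0.75 lb × 9/4 × 16 oz/lb × 28.35 g/oz ≈ 765 g

butter: 383 g; applesauce: 1868 g; chocolate chips: 24 oz; bread flour: 765 g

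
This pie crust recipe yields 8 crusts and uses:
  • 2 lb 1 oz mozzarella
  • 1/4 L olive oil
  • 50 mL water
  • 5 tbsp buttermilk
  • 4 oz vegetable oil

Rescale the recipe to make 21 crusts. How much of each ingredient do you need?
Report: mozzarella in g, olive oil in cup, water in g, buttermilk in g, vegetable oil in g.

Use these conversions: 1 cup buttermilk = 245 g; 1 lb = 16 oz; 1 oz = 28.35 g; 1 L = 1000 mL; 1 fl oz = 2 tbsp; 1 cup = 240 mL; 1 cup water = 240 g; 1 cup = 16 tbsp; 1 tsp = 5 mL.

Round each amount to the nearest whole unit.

mozzarella: 2456 g; olive oil: 3 cup; water: 131 g; buttermilk: 201 g; vegetable oil: 298 g

Scaling factor: 21/8 = 2.625.
mozzarella: (2 lb + 1 oz = 2.0625 lb) × 21/8 × 16 oz/lb × 28.35 g/oz ≈ 2456 g
olive oil: 0.25 L × 21/8 × 1000 mL/L ÷ 240 mL/cup ≈ 3 cup
water: 50 mL × 21/8 ÷ 240 mL/cup × 240 g/cup ≈ 131 g
buttermilk: 5 tbsp × 21/8 ÷ 16 tbsp/cup × 245 g/cup ≈ 201 g
vegetable oil: 4 oz × 21/8 × 28.35 g/oz ≈ 298 g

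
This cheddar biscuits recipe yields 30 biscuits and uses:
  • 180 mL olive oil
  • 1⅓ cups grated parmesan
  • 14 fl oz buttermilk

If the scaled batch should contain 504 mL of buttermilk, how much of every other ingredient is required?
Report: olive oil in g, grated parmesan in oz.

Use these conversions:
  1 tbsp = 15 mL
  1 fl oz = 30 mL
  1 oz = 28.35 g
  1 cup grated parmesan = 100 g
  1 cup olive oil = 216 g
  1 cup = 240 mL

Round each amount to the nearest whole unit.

The original recipe has 420 mL of buttermilk, so the scaling factor is 504 ÷ 420 = 6/5 = 1.2.
olive oil: 180 mL × 6/5 ÷ 240 mL/cup × 216 g/cup ≈ 194 g
grated parmesan: 4/3 cup × 6/5 × 100 g/cup ÷ 28.35 g/oz ≈ 6 oz

olive oil: 194 g; grated parmesan: 6 oz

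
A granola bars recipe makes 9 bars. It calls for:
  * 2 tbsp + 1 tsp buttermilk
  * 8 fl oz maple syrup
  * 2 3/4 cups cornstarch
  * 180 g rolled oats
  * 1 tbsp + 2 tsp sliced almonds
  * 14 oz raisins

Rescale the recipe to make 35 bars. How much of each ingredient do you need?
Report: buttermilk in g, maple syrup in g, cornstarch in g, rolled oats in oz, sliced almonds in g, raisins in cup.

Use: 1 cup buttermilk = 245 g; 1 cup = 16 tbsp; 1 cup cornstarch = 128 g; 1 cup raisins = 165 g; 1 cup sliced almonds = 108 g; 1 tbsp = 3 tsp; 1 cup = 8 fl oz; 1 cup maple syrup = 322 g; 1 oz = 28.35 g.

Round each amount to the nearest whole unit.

Scaling factor: 35/9.
buttermilk: (2 tbsp + 1 tsp = 7/3 tbsp) × 35/9 ÷ 16 tbsp/cup × 245 g/cup ≈ 139 g
maple syrup: 8 fl oz × 35/9 ÷ 8 fl oz/cup × 322 g/cup ≈ 1252 g
cornstarch: 2.75 cup × 35/9 × 128 g/cup ≈ 1369 g
rolled oats: 180 g × 35/9 ÷ 28.35 g/oz ≈ 25 oz
sliced almonds: (1 tbsp + 2 tsp = 5/3 tbsp) × 35/9 ÷ 16 tbsp/cup × 108 g/cup ≈ 44 g
raisins: 14 oz × 35/9 × 28.35 g/oz ÷ 165 g/cup ≈ 9 cup

buttermilk: 139 g; maple syrup: 1252 g; cornstarch: 1369 g; rolled oats: 25 oz; sliced almonds: 44 g; raisins: 9 cup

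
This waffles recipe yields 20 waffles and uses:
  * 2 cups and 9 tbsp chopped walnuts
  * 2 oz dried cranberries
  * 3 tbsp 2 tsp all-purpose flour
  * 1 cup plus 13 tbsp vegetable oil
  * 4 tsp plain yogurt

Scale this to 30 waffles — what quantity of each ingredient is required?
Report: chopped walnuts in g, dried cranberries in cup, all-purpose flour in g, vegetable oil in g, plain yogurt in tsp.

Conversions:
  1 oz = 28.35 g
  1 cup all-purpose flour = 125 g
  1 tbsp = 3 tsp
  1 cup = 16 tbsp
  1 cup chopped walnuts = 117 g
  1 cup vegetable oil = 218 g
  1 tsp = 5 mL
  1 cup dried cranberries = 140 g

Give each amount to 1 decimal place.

Scaling factor: 30/20 = 3/2 = 1.5.
chopped walnuts: (2 cup + 9 tbsp = 2.5625 cup) × 3/2 × 117 g/cup ≈ 449.7 g
dried cranberries: 2 oz × 3/2 × 28.35 g/oz ÷ 140 g/cup ≈ 0.6 cup
all-purpose flour: (3 tbsp + 2 tsp = 11/3 tbsp) × 3/2 ÷ 16 tbsp/cup × 125 g/cup ≈ 43.0 g
vegetable oil: (1 cup + 13 tbsp = 1.8125 cup) × 3/2 × 218 g/cup ≈ 592.7 g
plain yogurt: 4 tsp × 3/2 = 6.0 tsp

chopped walnuts: 449.7 g; dried cranberries: 0.6 cup; all-purpose flour: 43.0 g; vegetable oil: 592.7 g; plain yogurt: 6.0 tsp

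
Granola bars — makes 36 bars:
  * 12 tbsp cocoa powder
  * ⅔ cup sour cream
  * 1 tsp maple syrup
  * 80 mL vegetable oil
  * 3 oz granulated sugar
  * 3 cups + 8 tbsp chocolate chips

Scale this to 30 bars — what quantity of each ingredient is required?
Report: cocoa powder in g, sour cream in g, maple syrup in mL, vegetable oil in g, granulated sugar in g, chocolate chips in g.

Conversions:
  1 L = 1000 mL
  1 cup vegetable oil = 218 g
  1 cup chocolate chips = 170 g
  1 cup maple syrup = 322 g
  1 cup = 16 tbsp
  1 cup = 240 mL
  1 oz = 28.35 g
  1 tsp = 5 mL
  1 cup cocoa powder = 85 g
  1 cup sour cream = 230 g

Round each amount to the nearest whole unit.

cocoa powder: 53 g; sour cream: 128 g; maple syrup: 4 mL; vegetable oil: 61 g; granulated sugar: 71 g; chocolate chips: 496 g

Scaling factor: 30/36 = 5/6.
cocoa powder: 12 tbsp × 5/6 ÷ 16 tbsp/cup × 85 g/cup ≈ 53 g
sour cream: 2/3 cup × 5/6 × 230 g/cup ≈ 128 g
maple syrup: 1 tsp × 5/6 × 5 mL/tsp ≈ 4 mL
vegetable oil: 80 mL × 5/6 ÷ 240 mL/cup × 218 g/cup ≈ 61 g
granulated sugar: 3 oz × 5/6 × 28.35 g/oz ≈ 71 g
chocolate chips: (3 cup + 8 tbsp = 3.5 cup) × 5/6 × 170 g/cup ≈ 496 g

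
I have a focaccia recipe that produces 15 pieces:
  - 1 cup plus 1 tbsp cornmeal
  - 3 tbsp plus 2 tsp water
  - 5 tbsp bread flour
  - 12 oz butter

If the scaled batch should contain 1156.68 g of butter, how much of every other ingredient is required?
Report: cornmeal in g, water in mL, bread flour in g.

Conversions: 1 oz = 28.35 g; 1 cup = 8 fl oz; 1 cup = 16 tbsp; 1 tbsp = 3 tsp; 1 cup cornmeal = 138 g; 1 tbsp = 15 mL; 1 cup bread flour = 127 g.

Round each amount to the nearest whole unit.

The original recipe has 340.2 g of butter, so the scaling factor is 1156.68 ÷ 340.2 = 17/5 = 3.4.
cornmeal: (1 cup + 1 tbsp = 1.0625 cup) × 17/5 × 138 g/cup ≈ 499 g
water: (3 tbsp + 2 tsp = 11/3 tbsp) × 17/5 × 15 mL/tbsp = 187 mL
bread flour: 5 tbsp × 17/5 ÷ 16 tbsp/cup × 127 g/cup ≈ 135 g

cornmeal: 499 g; water: 187 mL; bread flour: 135 g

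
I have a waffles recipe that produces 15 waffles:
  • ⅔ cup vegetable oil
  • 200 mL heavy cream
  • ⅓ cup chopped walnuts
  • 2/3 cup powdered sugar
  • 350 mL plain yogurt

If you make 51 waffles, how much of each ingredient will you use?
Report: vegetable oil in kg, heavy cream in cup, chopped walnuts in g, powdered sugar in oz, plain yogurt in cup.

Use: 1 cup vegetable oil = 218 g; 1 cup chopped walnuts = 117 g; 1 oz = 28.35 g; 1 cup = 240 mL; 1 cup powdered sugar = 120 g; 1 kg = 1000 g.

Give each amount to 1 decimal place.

vegetable oil: 0.5 kg; heavy cream: 2.8 cup; chopped walnuts: 132.6 g; powdered sugar: 9.6 oz; plain yogurt: 5.0 cup

Scaling factor: 51/15 = 17/5 = 3.4.
vegetable oil: 2/3 cup × 17/5 × 218 g/cup ÷ 1000 g/kg ≈ 0.5 kg
heavy cream: 200 mL × 17/5 ÷ 240 mL/cup ≈ 2.8 cup
chopped walnuts: 1/3 cup × 17/5 × 117 g/cup = 132.6 g
powdered sugar: 2/3 cup × 17/5 × 120 g/cup ÷ 28.35 g/oz ≈ 9.6 oz
plain yogurt: 350 mL × 17/5 ÷ 240 mL/cup ≈ 5.0 cup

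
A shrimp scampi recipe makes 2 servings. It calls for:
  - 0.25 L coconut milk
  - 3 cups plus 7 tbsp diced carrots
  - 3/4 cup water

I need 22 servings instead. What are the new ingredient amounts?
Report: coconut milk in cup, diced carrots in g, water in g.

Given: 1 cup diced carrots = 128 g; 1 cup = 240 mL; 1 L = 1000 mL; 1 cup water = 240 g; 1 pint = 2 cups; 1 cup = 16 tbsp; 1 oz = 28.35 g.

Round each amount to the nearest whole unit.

coconut milk: 11 cup; diced carrots: 4840 g; water: 1980 g

Scaling factor: 22/2 = 11.
coconut milk: 0.25 L × 11 × 1000 mL/L ÷ 240 mL/cup ≈ 11 cup
diced carrots: (3 cup + 7 tbsp = 3.4375 cup) × 11 × 128 g/cup = 4840 g
water: 0.75 cup × 11 × 240 g/cup = 1980 g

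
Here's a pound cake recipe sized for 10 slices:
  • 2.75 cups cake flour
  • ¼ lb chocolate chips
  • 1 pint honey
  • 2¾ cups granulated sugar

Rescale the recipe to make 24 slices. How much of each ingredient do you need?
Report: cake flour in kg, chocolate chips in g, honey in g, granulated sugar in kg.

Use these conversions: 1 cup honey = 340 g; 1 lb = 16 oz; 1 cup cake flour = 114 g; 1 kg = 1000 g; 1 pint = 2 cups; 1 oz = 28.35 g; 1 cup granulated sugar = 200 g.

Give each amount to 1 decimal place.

cake flour: 0.8 kg; chocolate chips: 272.2 g; honey: 1632.0 g; granulated sugar: 1.3 kg

Scaling factor: 24/10 = 12/5 = 2.4.
cake flour: 2.75 cup × 12/5 × 114 g/cup ÷ 1000 g/kg ≈ 0.8 kg
chocolate chips: 0.25 lb × 12/5 × 16 oz/lb × 28.35 g/oz ≈ 272.2 g
honey: 1 pint × 12/5 × 2 cup/pint × 340 g/cup = 1632.0 g
granulated sugar: 2.75 cup × 12/5 × 200 g/cup ÷ 1000 g/kg ≈ 1.3 kg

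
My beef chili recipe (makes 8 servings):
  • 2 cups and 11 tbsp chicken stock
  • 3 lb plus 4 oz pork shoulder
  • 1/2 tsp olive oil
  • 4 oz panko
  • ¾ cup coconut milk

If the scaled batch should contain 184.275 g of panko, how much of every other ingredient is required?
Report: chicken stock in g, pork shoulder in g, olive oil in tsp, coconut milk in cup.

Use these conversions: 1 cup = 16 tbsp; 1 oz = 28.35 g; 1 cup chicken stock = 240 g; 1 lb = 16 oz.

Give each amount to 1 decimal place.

chicken stock: 1048.1 g; pork shoulder: 2395.6 g; olive oil: 0.8 tsp; coconut milk: 1.2 cup

The original recipe has 113.4 g of panko, so the scaling factor is 184.275 ÷ 113.4 = 13/8 = 1.625.
chicken stock: (2 cup + 11 tbsp = 2.6875 cup) × 13/8 × 240 g/cup ≈ 1048.1 g
pork shoulder: (3 lb + 4 oz = 3.25 lb) × 13/8 × 16 oz/lb × 28.35 g/oz ≈ 2395.6 g
olive oil: 0.5 tsp × 13/8 ≈ 0.8 tsp
coconut milk: 0.75 cup × 13/8 ≈ 1.2 cup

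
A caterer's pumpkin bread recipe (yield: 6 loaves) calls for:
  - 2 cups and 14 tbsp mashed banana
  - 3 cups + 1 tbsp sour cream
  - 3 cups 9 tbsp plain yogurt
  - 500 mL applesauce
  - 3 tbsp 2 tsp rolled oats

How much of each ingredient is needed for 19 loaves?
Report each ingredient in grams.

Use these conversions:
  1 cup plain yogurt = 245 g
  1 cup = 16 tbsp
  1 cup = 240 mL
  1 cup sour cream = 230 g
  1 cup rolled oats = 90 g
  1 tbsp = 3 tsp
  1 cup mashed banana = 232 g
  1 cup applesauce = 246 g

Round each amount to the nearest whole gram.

Scaling factor: 19/6.
mashed banana: (2 cup + 14 tbsp = 2.875 cup) × 19/6 × 232 g/cup ≈ 2112 g
sour cream: (3 cup + 1 tbsp = 3.0625 cup) × 19/6 × 230 g/cup ≈ 2231 g
plain yogurt: (3 cup + 9 tbsp = 3.5625 cup) × 19/6 × 245 g/cup ≈ 2764 g
applesauce: 500 mL × 19/6 ÷ 240 mL/cup × 246 g/cup ≈ 1623 g
rolled oats: (3 tbsp + 2 tsp = 11/3 tbsp) × 19/6 ÷ 16 tbsp/cup × 90 g/cup ≈ 65 g

mashed banana: 2112 g; sour cream: 2231 g; plain yogurt: 2764 g; applesauce: 1623 g; rolled oats: 65 g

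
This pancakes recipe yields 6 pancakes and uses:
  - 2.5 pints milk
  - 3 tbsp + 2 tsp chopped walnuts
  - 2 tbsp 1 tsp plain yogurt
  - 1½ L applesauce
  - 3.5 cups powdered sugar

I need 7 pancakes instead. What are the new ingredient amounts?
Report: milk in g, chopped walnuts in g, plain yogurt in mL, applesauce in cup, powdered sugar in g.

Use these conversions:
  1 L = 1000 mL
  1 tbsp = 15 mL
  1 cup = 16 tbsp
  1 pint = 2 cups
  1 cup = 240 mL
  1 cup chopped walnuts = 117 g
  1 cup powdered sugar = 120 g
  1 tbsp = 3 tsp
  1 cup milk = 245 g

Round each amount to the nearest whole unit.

milk: 1429 g; chopped walnuts: 31 g; plain yogurt: 41 mL; applesauce: 7 cup; powdered sugar: 490 g

Scaling factor: 7/6.
milk: 2.5 pint × 7/6 × 2 cup/pint × 245 g/cup ≈ 1429 g
chopped walnuts: (3 tbsp + 2 tsp = 11/3 tbsp) × 7/6 ÷ 16 tbsp/cup × 117 g/cup ≈ 31 g
plain yogurt: (2 tbsp + 1 tsp = 7/3 tbsp) × 7/6 × 15 mL/tbsp ≈ 41 mL
applesauce: 1.5 L × 7/6 × 1000 mL/L ÷ 240 mL/cup ≈ 7 cup
powdered sugar: 3.5 cup × 7/6 × 120 g/cup = 490 g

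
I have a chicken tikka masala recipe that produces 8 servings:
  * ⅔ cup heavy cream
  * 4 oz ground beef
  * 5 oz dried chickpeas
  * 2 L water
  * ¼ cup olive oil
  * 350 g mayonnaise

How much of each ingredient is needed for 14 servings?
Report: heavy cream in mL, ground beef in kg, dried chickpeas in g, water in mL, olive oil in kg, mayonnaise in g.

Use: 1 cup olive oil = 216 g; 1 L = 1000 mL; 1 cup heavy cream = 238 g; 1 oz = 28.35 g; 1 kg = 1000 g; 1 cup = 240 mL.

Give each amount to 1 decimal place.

Scaling factor: 14/8 = 7/4 = 1.75.
heavy cream: 2/3 cup × 7/4 × 240 mL/cup = 280.0 mL
ground beef: 4 oz × 7/4 × 28.35 g/oz ÷ 1000 g/kg ≈ 0.2 kg
dried chickpeas: 5 oz × 7/4 × 28.35 g/oz ≈ 248.1 g
water: 2 L × 7/4 × 1000 mL/L = 3500.0 mL
olive oil: 0.25 cup × 7/4 × 216 g/cup ÷ 1000 g/kg ≈ 0.1 kg
mayonnaise: 350 g × 7/4 = 612.5 g

heavy cream: 280.0 mL; ground beef: 0.2 kg; dried chickpeas: 248.1 g; water: 3500.0 mL; olive oil: 0.1 kg; mayonnaise: 612.5 g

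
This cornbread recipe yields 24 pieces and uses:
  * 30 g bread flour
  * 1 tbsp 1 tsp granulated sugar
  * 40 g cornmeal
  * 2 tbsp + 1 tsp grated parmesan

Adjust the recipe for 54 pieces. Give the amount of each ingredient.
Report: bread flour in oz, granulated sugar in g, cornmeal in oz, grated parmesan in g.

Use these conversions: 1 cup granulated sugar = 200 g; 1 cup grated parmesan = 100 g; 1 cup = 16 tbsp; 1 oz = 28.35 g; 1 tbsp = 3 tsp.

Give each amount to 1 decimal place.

bread flour: 2.4 oz; granulated sugar: 37.5 g; cornmeal: 3.2 oz; grated parmesan: 32.8 g

Scaling factor: 54/24 = 9/4 = 2.25.
bread flour: 30 g × 9/4 ÷ 28.35 g/oz ≈ 2.4 oz
granulated sugar: (1 tbsp + 1 tsp = 4/3 tbsp) × 9/4 ÷ 16 tbsp/cup × 200 g/cup = 37.5 g
cornmeal: 40 g × 9/4 ÷ 28.35 g/oz ≈ 3.2 oz
grated parmesan: (2 tbsp + 1 tsp = 7/3 tbsp) × 9/4 ÷ 16 tbsp/cup × 100 g/cup ≈ 32.8 g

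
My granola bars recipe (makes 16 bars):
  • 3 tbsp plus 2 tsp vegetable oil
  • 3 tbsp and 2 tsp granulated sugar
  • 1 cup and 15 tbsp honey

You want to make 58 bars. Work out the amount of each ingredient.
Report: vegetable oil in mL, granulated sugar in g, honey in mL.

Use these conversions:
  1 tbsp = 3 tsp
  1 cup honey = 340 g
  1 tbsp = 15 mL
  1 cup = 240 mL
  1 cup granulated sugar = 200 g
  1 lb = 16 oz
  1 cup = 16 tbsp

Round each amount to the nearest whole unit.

Scaling factor: 58/16 = 29/8 = 3.625.
vegetable oil: (3 tbsp + 2 tsp = 11/3 tbsp) × 29/8 × 15 mL/tbsp ≈ 199 mL
granulated sugar: (3 tbsp + 2 tsp = 11/3 tbsp) × 29/8 ÷ 16 tbsp/cup × 200 g/cup ≈ 166 g
honey: (1 cup + 15 tbsp = 1.9375 cup) × 29/8 × 240 mL/cup ≈ 1686 mL

vegetable oil: 199 mL; granulated sugar: 166 g; honey: 1686 mL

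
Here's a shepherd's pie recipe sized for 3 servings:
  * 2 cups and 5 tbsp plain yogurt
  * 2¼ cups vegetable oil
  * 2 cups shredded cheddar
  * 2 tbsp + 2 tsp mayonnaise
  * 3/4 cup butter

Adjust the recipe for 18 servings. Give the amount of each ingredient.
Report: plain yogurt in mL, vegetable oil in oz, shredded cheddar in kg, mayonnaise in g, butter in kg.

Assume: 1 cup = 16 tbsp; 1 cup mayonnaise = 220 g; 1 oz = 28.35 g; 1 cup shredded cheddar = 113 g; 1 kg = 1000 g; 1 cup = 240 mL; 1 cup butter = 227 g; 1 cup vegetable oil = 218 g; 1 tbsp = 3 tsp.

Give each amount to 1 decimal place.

Scaling factor: 18/3 = 6.
plain yogurt: (2 cup + 5 tbsp = 2.3125 cup) × 6 × 240 mL/cup = 3330.0 mL
vegetable oil: 2.25 cup × 6 × 218 g/cup ÷ 28.35 g/oz ≈ 103.8 oz
shredded cheddar: 2 cup × 6 × 113 g/cup ÷ 1000 g/kg ≈ 1.4 kg
mayonnaise: (2 tbsp + 2 tsp = 8/3 tbsp) × 6 ÷ 16 tbsp/cup × 220 g/cup = 220.0 g
butter: 0.75 cup × 6 × 227 g/cup ÷ 1000 g/kg ≈ 1.0 kg

plain yogurt: 3330.0 mL; vegetable oil: 103.8 oz; shredded cheddar: 1.4 kg; mayonnaise: 220.0 g; butter: 1.0 kg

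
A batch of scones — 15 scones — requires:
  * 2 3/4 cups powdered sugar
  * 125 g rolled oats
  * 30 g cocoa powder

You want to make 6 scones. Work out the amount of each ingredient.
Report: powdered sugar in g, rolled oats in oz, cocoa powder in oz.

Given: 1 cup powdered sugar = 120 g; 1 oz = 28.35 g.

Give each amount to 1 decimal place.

Scaling factor: 6/15 = 2/5 = 0.4.
powdered sugar: 2.75 cup × 2/5 × 120 g/cup = 132.0 g
rolled oats: 125 g × 2/5 ÷ 28.35 g/oz ≈ 1.8 oz
cocoa powder: 30 g × 2/5 ÷ 28.35 g/oz ≈ 0.4 oz

powdered sugar: 132.0 g; rolled oats: 1.8 oz; cocoa powder: 0.4 oz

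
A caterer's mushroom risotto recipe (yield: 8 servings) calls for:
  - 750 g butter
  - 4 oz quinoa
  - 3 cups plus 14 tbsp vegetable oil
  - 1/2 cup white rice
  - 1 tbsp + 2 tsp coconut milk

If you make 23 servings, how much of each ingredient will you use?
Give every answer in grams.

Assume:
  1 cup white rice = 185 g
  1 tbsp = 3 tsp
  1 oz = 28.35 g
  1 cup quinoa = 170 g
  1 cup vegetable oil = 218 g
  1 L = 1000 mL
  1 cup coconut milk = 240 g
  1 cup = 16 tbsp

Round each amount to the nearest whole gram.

Scaling factor: 23/8 = 2.875.
butter: 750 g × 23/8 ≈ 2156 g
quinoa: 4 oz × 23/8 × 28.35 g/oz ≈ 326 g
vegetable oil: (3 cup + 14 tbsp = 3.875 cup) × 23/8 × 218 g/cup ≈ 2429 g
white rice: 0.5 cup × 23/8 × 185 g/cup ≈ 266 g
coconut milk: (1 tbsp + 2 tsp = 5/3 tbsp) × 23/8 ÷ 16 tbsp/cup × 240 g/cup ≈ 72 g

butter: 2156 g; quinoa: 326 g; vegetable oil: 2429 g; white rice: 266 g; coconut milk: 72 g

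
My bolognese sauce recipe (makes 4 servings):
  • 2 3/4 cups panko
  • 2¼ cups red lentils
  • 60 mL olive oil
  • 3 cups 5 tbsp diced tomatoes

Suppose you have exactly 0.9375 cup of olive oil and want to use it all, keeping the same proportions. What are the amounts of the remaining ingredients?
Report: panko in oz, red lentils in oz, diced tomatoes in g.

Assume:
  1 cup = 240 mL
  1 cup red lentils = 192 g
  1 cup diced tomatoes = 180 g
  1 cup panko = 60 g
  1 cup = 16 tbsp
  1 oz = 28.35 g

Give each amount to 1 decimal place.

The original recipe has 0.25 cup of olive oil, so the scaling factor is 0.9375 ÷ 0.25 = 15/4 = 3.75.
panko: 2.75 cup × 15/4 × 60 g/cup ÷ 28.35 g/oz ≈ 21.8 oz
red lentils: 2.25 cup × 15/4 × 192 g/cup ÷ 28.35 g/oz ≈ 57.1 oz
diced tomatoes: (3 cup + 5 tbsp = 3.3125 cup) × 15/4 × 180 g/cup ≈ 2235.9 g

panko: 21.8 oz; red lentils: 57.1 oz; diced tomatoes: 2235.9 g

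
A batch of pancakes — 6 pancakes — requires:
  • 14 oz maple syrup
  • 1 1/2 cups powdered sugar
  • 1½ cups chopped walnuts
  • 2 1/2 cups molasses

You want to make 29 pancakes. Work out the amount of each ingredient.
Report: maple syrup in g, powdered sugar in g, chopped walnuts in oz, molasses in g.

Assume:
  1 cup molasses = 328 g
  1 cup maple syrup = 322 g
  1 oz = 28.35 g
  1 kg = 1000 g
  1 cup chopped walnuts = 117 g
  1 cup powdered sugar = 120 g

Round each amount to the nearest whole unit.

maple syrup: 1918 g; powdered sugar: 870 g; chopped walnuts: 30 oz; molasses: 3963 g

Scaling factor: 29/6.
maple syrup: 14 oz × 29/6 × 28.35 g/oz ≈ 1918 g
powdered sugar: 1.5 cup × 29/6 × 120 g/cup = 870 g
chopped walnuts: 1.5 cup × 29/6 × 117 g/cup ÷ 28.35 g/oz ≈ 30 oz
molasses: 2.5 cup × 29/6 × 328 g/cup ≈ 3963 g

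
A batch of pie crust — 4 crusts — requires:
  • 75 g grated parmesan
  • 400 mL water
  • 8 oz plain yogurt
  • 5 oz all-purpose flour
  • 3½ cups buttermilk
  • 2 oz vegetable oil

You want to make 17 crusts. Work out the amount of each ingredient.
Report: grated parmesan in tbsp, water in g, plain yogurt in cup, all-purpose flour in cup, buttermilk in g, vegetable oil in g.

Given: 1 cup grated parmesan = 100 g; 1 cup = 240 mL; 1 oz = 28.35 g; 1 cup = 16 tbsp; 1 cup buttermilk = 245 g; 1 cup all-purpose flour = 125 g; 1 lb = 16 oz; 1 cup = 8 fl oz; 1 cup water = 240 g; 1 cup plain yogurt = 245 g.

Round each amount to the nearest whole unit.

grated parmesan: 51 tbsp; water: 1700 g; plain yogurt: 4 cup; all-purpose flour: 5 cup; buttermilk: 3644 g; vegetable oil: 241 g

Scaling factor: 17/4 = 4.25.
grated parmesan: 75 g × 17/4 ÷ 100 g/cup × 16 tbsp/cup = 51 tbsp
water: 400 mL × 17/4 ÷ 240 mL/cup × 240 g/cup = 1700 g
plain yogurt: 8 oz × 17/4 × 28.35 g/oz ÷ 245 g/cup ≈ 4 cup
all-purpose flour: 5 oz × 17/4 × 28.35 g/oz ÷ 125 g/cup ≈ 5 cup
buttermilk: 3.5 cup × 17/4 × 245 g/cup ≈ 3644 g
vegetable oil: 2 oz × 17/4 × 28.35 g/oz ≈ 241 g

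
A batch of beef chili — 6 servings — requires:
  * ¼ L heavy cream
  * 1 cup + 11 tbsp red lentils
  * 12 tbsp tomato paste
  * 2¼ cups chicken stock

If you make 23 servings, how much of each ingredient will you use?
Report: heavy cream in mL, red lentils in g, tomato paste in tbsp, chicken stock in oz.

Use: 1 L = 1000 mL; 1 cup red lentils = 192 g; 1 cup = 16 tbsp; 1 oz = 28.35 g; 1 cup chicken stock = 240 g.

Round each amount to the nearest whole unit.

Scaling factor: 23/6.
heavy cream: 0.25 L × 23/6 × 1000 mL/L ≈ 958 mL
red lentils: (1 cup + 11 tbsp = 1.6875 cup) × 23/6 × 192 g/cup = 1242 g
tomato paste: 12 tbsp × 23/6 = 46 tbsp
chicken stock: 2.25 cup × 23/6 × 240 g/cup ÷ 28.35 g/oz ≈ 73 oz

heavy cream: 958 mL; red lentils: 1242 g; tomato paste: 46 tbsp; chicken stock: 73 oz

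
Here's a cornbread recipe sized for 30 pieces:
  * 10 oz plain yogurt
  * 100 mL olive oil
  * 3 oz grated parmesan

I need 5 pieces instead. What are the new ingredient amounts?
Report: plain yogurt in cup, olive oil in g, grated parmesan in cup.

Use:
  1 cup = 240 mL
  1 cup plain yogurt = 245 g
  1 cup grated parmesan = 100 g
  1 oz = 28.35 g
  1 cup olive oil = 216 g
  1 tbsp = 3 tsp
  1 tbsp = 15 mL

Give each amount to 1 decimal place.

plain yogurt: 0.2 cup; olive oil: 15.0 g; grated parmesan: 0.1 cup

Scaling factor: 5/30 = 1/6.
plain yogurt: 10 oz × 1/6 × 28.35 g/oz ÷ 245 g/cup ≈ 0.2 cup
olive oil: 100 mL × 1/6 ÷ 240 mL/cup × 216 g/cup = 15.0 g
grated parmesan: 3 oz × 1/6 × 28.35 g/oz ÷ 100 g/cup ≈ 0.1 cup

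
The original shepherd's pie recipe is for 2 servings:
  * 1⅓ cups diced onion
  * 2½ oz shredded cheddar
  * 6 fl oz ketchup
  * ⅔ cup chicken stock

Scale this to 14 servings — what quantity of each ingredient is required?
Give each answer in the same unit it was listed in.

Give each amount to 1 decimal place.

diced onion: 9.3 cup; shredded cheddar: 17.5 oz; ketchup: 42.0 fl oz; chicken stock: 4.7 cup

Scaling factor: 14/2 = 7.
diced onion: 4/3 cup × 7 ≈ 9.3 cup
shredded cheddar: 2.5 oz × 7 = 17.5 oz
ketchup: 6 fl oz × 7 = 42.0 fl oz
chicken stock: 2/3 cup × 7 ≈ 4.7 cup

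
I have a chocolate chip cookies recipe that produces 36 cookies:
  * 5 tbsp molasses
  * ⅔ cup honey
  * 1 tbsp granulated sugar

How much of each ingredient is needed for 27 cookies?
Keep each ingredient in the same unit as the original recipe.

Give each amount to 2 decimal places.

Scaling factor: 27/36 = 3/4 = 0.75.
molasses: 5 tbsp × 3/4 = 3.75 tbsp
honey: 2/3 cup × 3/4 = 0.50 cup
granulated sugar: 1 tbsp × 3/4 = 0.75 tbsp

molasses: 3.75 tbsp; honey: 0.50 cup; granulated sugar: 0.75 tbsp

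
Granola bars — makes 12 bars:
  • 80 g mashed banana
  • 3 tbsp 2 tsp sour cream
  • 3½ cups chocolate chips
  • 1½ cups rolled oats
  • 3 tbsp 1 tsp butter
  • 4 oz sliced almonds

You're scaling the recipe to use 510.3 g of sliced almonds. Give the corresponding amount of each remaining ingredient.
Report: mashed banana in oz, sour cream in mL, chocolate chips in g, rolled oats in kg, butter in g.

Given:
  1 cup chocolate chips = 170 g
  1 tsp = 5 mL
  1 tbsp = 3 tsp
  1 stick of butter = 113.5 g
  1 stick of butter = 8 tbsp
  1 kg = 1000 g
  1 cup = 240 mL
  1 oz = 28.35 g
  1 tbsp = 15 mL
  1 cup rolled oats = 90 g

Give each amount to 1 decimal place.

The original recipe has 113.4 g of sliced almonds, so the scaling factor is 510.3 ÷ 113.4 = 9/2 = 4.5.
mashed banana: 80 g × 9/2 ÷ 28.35 g/oz ≈ 12.7 oz
sour cream: (3 tbsp + 2 tsp = 11/3 tbsp) × 9/2 × 15 mL/tbsp = 247.5 mL
chocolate chips: 3.5 cup × 9/2 × 170 g/cup = 2677.5 g
rolled oats: 1.5 cup × 9/2 × 90 g/cup ÷ 1000 g/kg ≈ 0.6 kg
butter: (3 tbsp + 1 tsp = 10/3 tbsp) × 9/2 ÷ 8 tbsp/stick × 113.5 g/stick ≈ 212.8 g

mashed banana: 12.7 oz; sour cream: 247.5 mL; chocolate chips: 2677.5 g; rolled oats: 0.6 kg; butter: 212.8 g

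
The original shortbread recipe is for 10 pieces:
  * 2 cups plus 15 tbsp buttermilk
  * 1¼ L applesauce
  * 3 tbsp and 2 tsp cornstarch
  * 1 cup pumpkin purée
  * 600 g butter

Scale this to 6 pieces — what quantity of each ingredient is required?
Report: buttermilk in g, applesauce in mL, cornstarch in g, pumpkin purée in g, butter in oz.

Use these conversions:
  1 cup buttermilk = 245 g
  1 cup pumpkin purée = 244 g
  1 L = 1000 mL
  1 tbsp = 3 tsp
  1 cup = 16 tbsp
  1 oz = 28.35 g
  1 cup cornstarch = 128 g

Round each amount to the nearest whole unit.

buttermilk: 432 g; applesauce: 750 mL; cornstarch: 18 g; pumpkin purée: 146 g; butter: 13 oz

Scaling factor: 6/10 = 3/5 = 0.6.
buttermilk: (2 cup + 15 tbsp = 2.9375 cup) × 3/5 × 245 g/cup ≈ 432 g
applesauce: 1.25 L × 3/5 × 1000 mL/L = 750 mL
cornstarch: (3 tbsp + 2 tsp = 11/3 tbsp) × 3/5 ÷ 16 tbsp/cup × 128 g/cup ≈ 18 g
pumpkin purée: 1 cup × 3/5 × 244 g/cup ≈ 146 g
butter: 600 g × 3/5 ÷ 28.35 g/oz ≈ 13 oz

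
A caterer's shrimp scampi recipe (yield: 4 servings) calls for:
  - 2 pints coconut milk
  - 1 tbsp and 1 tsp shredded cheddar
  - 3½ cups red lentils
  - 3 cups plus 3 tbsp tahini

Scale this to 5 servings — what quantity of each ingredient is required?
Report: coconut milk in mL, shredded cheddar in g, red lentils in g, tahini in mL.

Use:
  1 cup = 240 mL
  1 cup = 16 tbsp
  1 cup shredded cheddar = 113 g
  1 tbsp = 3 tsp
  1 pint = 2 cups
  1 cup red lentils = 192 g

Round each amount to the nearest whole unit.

Scaling factor: 5/4 = 1.25.
coconut milk: 2 pint × 5/4 × 2 cup/pint × 240 mL/cup = 1200 mL
shredded cheddar: (1 tbsp + 1 tsp = 4/3 tbsp) × 5/4 ÷ 16 tbsp/cup × 113 g/cup ≈ 12 g
red lentils: 3.5 cup × 5/4 × 192 g/cup = 840 g
tahini: (3 cup + 3 tbsp = 3.1875 cup) × 5/4 × 240 mL/cup ≈ 956 mL

coconut milk: 1200 mL; shredded cheddar: 12 g; red lentils: 840 g; tahini: 956 mL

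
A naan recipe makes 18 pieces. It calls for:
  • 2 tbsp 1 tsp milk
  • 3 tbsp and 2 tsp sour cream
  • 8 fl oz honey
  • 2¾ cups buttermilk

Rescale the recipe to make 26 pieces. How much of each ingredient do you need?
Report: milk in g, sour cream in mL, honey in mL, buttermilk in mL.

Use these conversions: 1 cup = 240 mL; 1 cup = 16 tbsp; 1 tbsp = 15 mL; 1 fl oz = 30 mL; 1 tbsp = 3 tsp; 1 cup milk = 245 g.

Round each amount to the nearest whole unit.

milk: 52 g; sour cream: 79 mL; honey: 347 mL; buttermilk: 953 mL

Scaling factor: 26/18 = 13/9.
milk: (2 tbsp + 1 tsp = 7/3 tbsp) × 13/9 ÷ 16 tbsp/cup × 245 g/cup ≈ 52 g
sour cream: (3 tbsp + 2 tsp = 11/3 tbsp) × 13/9 × 15 mL/tbsp ≈ 79 mL
honey: 8 fl oz × 13/9 × 30 mL/fl oz ≈ 347 mL
buttermilk: 2.75 cup × 13/9 × 240 mL/cup ≈ 953 mL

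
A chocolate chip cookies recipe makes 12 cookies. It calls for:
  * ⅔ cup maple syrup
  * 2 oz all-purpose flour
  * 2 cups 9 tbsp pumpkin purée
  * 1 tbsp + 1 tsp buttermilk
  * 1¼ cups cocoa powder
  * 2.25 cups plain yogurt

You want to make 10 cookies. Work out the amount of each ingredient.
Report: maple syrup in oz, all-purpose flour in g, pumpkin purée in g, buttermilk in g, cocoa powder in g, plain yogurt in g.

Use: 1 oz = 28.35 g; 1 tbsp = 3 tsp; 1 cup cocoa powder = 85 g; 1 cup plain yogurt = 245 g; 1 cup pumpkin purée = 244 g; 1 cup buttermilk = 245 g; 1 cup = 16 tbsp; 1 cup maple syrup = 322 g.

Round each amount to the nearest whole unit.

Scaling factor: 10/12 = 5/6.
maple syrup: 2/3 cup × 5/6 × 322 g/cup ÷ 28.35 g/oz ≈ 6 oz
all-purpose flour: 2 oz × 5/6 × 28.35 g/oz ≈ 47 g
pumpkin purée: (2 cup + 9 tbsp = 2.5625 cup) × 5/6 × 244 g/cup ≈ 521 g
buttermilk: (1 tbsp + 1 tsp = 4/3 tbsp) × 5/6 ÷ 16 tbsp/cup × 245 g/cup ≈ 17 g
cocoa powder: 1.25 cup × 5/6 × 85 g/cup ≈ 89 g
plain yogurt: 2.25 cup × 5/6 × 245 g/cup ≈ 459 g

maple syrup: 6 oz; all-purpose flour: 47 g; pumpkin purée: 521 g; buttermilk: 17 g; cocoa powder: 89 g; plain yogurt: 459 g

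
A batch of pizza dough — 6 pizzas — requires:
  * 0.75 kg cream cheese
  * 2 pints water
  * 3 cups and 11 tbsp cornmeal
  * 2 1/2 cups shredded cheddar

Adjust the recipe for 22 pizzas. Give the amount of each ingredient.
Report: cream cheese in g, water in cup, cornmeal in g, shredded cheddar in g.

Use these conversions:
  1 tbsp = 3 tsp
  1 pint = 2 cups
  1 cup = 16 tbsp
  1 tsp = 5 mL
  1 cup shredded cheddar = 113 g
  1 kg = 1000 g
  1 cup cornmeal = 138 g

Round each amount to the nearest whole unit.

cream cheese: 2750 g; water: 15 cup; cornmeal: 1866 g; shredded cheddar: 1036 g

Scaling factor: 22/6 = 11/3.
cream cheese: 0.75 kg × 11/3 × 1000 g/kg = 2750 g
water: 2 pint × 11/3 × 2 cup/pint ≈ 15 cup
cornmeal: (3 cup + 11 tbsp = 3.6875 cup) × 11/3 × 138 g/cup ≈ 1866 g
shredded cheddar: 2.5 cup × 11/3 × 113 g/cup ≈ 1036 g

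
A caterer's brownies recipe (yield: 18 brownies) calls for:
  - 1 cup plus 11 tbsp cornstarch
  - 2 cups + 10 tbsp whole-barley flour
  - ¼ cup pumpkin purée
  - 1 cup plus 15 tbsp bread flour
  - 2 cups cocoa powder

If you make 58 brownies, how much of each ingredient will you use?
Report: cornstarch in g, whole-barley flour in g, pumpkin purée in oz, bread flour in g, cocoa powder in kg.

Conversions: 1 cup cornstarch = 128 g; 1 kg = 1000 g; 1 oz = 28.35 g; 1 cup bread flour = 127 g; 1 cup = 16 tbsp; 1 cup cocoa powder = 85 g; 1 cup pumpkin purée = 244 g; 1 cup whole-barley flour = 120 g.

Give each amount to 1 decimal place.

Scaling factor: 58/18 = 29/9.
cornstarch: (1 cup + 11 tbsp = 1.6875 cup) × 29/9 × 128 g/cup = 696.0 g
whole-barley flour: (2 cup + 10 tbsp = 2.625 cup) × 29/9 × 120 g/cup = 1015.0 g
pumpkin purée: 0.25 cup × 29/9 × 244 g/cup ÷ 28.35 g/oz ≈ 6.9 oz
bread flour: (1 cup + 15 tbsp = 1.9375 cup) × 29/9 × 127 g/cup ≈ 792.9 g
cocoa powder: 2 cup × 29/9 × 85 g/cup ÷ 1000 g/kg ≈ 0.5 kg

cornstarch: 696.0 g; whole-barley flour: 1015.0 g; pumpkin purée: 6.9 oz; bread flour: 792.9 g; cocoa powder: 0.5 kg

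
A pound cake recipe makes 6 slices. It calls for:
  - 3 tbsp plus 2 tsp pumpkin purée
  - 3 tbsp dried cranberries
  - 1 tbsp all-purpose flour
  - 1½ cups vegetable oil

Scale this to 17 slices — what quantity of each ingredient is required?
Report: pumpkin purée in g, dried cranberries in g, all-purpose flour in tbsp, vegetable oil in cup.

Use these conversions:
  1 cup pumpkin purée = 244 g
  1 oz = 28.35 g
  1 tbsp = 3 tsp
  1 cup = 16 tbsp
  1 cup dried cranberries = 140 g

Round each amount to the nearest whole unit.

pumpkin purée: 158 g; dried cranberries: 74 g; all-purpose flour: 3 tbsp; vegetable oil: 4 cup

Scaling factor: 17/6.
pumpkin purée: (3 tbsp + 2 tsp = 11/3 tbsp) × 17/6 ÷ 16 tbsp/cup × 244 g/cup ≈ 158 g
dried cranberries: 3 tbsp × 17/6 ÷ 16 tbsp/cup × 140 g/cup ≈ 74 g
all-purpose flour: 1 tbsp × 17/6 ≈ 3 tbsp
vegetable oil: 1.5 cup × 17/6 ≈ 4 cup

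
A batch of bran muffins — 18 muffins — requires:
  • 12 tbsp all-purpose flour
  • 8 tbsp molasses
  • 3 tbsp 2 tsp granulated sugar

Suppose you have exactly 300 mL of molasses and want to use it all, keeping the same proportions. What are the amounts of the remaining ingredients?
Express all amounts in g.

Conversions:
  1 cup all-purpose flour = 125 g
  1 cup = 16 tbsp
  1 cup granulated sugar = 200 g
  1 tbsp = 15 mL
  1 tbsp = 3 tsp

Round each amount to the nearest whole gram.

The original recipe has 120 mL of molasses, so the scaling factor is 300 ÷ 120 = 5/2 = 2.5.
all-purpose flour: 12 tbsp × 5/2 ÷ 16 tbsp/cup × 125 g/cup ≈ 234 g
granulated sugar: (3 tbsp + 2 tsp = 11/3 tbsp) × 5/2 ÷ 16 tbsp/cup × 200 g/cup ≈ 115 g

all-purpose flour: 234 g; granulated sugar: 115 g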